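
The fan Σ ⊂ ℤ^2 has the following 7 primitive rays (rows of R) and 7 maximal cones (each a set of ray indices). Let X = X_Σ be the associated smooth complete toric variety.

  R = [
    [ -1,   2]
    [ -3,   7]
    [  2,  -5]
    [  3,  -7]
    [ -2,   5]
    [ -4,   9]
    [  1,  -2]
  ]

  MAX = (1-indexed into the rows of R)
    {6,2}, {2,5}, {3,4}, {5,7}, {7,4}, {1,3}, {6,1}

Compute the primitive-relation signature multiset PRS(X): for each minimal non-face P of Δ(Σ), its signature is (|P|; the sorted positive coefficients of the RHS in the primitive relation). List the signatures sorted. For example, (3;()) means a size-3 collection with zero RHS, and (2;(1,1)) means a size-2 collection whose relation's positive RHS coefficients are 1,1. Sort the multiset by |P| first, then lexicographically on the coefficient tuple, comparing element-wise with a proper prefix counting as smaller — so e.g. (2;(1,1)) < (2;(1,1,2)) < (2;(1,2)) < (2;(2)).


|primitive collections| = 14. Relations:

  P={1,7}:  v_{1} + v_{7} = 0 — sig = (2;())
  P={2,4}:  v_{2} + v_{4} = 0 — sig = (2;())
  P={3,5}:  v_{3} + v_{5} = 0 — sig = (2;())
  P={1,2}:  v_{1} + v_{2} = v_{6} — sig = (2;(1))
  P={1,4}:  v_{1} + v_{4} = v_{3} — sig = (2;(1))
  P={1,5}:  v_{1} + v_{5} = v_{2} — sig = (2;(1))
  P={2,3}:  v_{2} + v_{3} = v_{1} — sig = (2;(1))
  P={2,7}:  v_{2} + v_{7} = v_{5} — sig = (2;(1))
  P={3,7}:  v_{3} + v_{7} = v_{4} — sig = (2;(1))
  P={4,5}:  v_{4} + v_{5} = v_{7} — sig = (2;(1))
  P={4,6}:  v_{4} + v_{6} = v_{1} — sig = (2;(1))
  P={6,7}:  v_{6} + v_{7} = v_{2} — sig = (2;(1))
  P={3,6}:  v_{3} + v_{6} = 2·v_{1} — sig = (2;(2))
  P={5,6}:  v_{5} + v_{6} = 2·v_{2} — sig = (2;(2))

so the primitive-relation signature multiset is
    |P|=2: 14 collections, coeffs (), (), (), (1), (1), (1), (1), (1), (1), (1), (1), (1), (2), (2)


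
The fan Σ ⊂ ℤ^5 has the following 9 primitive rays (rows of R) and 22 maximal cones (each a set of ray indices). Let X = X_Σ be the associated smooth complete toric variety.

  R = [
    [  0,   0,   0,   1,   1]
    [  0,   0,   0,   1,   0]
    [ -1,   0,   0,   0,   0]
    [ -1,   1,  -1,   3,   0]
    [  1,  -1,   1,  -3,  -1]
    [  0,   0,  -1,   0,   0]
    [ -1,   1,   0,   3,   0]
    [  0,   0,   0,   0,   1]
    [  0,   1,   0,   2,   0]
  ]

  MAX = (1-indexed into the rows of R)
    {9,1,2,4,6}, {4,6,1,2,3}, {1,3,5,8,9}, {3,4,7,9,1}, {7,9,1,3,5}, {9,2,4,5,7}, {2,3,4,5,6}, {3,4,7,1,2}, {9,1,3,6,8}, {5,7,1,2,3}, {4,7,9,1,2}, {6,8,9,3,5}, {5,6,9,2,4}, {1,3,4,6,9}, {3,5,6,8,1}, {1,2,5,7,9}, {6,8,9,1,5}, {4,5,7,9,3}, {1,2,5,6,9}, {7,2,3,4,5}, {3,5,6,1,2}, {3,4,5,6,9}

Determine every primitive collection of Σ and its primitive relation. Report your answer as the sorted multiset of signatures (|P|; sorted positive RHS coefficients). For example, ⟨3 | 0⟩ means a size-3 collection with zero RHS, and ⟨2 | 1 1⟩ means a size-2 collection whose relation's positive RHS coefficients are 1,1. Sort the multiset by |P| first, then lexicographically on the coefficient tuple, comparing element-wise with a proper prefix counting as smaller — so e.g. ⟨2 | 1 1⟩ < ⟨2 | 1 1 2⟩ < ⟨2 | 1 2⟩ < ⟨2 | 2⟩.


Minimal non-faces — 7 found among 9 rays, 22 max cones:

  P={2,8}:  v_{2} + v_{8} = v_{1}  so sig = ⟨2 | 1⟩
  P={6,7}:  v_{6} + v_{7} = v_{4}  so sig = ⟨2 | 1⟩
  P={7,8}:  v_{7} + v_{8} = v_{1} + v_{3} + v_{9}  so sig = ⟨2 | 1 1 1⟩
  P={4,8}:  v_{4} + v_{8} = v_{1} + v_{3} + v_{6} + v_{9}  so sig = ⟨2 | 1 1 1 1⟩
  P={1,4,5}:  v_{1} + v_{4} + v_{5} = v_{2}  so sig = ⟨3 | 1⟩
  P={2,3,9}:  v_{2} + v_{3} + v_{9} = v_{7}  so sig = ⟨3 | 1⟩
  P={1,3,5,6,9}:  v_{1} + v_{3} + v_{5} + v_{6} + v_{9} = 0  so sig = ⟨5 | 0⟩

Sorted signature multiset PRS(X):
    ⟨2 | 1⟩
    ⟨2 | 1⟩
    ⟨2 | 1 1 1⟩
    ⟨2 | 1 1 1 1⟩
    ⟨3 | 1⟩
    ⟨3 | 1⟩
    ⟨5 | 0⟩


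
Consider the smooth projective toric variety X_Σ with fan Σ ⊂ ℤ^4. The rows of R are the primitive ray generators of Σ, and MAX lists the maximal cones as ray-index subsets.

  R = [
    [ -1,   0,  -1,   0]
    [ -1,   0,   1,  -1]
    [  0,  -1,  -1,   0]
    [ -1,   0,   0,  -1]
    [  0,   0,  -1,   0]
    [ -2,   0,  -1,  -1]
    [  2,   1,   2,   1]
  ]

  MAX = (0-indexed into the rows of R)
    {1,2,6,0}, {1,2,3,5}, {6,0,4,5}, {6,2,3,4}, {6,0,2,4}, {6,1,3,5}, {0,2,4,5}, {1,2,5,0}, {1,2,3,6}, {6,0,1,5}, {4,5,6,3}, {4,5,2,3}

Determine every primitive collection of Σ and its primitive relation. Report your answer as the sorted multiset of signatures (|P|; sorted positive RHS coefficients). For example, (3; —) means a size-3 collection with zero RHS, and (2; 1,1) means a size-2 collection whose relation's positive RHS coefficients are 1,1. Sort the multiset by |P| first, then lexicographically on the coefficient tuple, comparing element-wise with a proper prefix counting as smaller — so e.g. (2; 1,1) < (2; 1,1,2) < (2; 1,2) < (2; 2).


3 minimal non-faces of Δ(Σ) (on 7 rays):

  • {0,3}:  v_{0} + v_{3} = v_{5}  ⇒ sig = (2; 1)
  • {1,4}:  v_{1} + v_{4} = v_{3}  ⇒ sig = (2; 1)
  • {2,5,6}:  v_{2} + v_{5} + v_{6} = 0  ⇒ sig = (3; —)

Hence PRS(X_Σ) =
    (2; 1)
    (2; 1)
    (3; —)


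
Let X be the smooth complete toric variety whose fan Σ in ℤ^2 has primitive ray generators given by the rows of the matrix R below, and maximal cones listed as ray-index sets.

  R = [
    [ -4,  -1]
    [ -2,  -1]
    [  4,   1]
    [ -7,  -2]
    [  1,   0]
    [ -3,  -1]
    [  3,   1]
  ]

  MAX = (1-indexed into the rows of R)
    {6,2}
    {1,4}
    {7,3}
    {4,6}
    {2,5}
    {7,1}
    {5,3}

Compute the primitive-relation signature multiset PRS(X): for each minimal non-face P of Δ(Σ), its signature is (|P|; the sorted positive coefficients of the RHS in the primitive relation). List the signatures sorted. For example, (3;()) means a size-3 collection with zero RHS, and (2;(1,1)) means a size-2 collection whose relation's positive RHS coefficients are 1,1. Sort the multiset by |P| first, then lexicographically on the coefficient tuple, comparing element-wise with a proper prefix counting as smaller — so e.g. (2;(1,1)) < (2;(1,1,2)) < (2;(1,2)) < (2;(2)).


Δ(Σ) — 7 vertices, 14 min non-faces:

  P = {1,3}:  v_{1} + v_{3} = 0  ⟹  sig = (2;())
  P = {6,7}:  v_{6} + v_{7} = 0  ⟹  sig = (2;())
  P = {1,5}:  v_{1} + v_{5} = v_{6}  ⟹  sig = (2;(1))
  P = {1,6}:  v_{1} + v_{6} = v_{4}  ⟹  sig = (2;(1))
  P = {2,7}:  v_{2} + v_{7} = v_{5}  ⟹  sig = (2;(1))
  P = {3,4}:  v_{3} + v_{4} = v_{6}  ⟹  sig = (2;(1))
  P = {3,6}:  v_{3} + v_{6} = v_{5}  ⟹  sig = (2;(1))
  P = {4,7}:  v_{4} + v_{7} = v_{1}  ⟹  sig = (2;(1))
  P = {5,6}:  v_{5} + v_{6} = v_{2}  ⟹  sig = (2;(1))
  P = {5,7}:  v_{5} + v_{7} = v_{3}  ⟹  sig = (2;(1))
  P = {1,2}:  v_{1} + v_{2} = 2·v_{6}  ⟹  sig = (2;(2))
  P = {2,3}:  v_{2} + v_{3} = 2·v_{5}  ⟹  sig = (2;(2))
  P = {4,5}:  v_{4} + v_{5} = 2·v_{6}  ⟹  sig = (2;(2))
  P = {2,4}:  v_{2} + v_{4} = 3·v_{6}  ⟹  sig = (2;(3))

Hence PRS(X_Σ) =
{ (2;()) ×2,  (2;(1)) ×8,  (2;(2)) ×3,  (2;(3)) }


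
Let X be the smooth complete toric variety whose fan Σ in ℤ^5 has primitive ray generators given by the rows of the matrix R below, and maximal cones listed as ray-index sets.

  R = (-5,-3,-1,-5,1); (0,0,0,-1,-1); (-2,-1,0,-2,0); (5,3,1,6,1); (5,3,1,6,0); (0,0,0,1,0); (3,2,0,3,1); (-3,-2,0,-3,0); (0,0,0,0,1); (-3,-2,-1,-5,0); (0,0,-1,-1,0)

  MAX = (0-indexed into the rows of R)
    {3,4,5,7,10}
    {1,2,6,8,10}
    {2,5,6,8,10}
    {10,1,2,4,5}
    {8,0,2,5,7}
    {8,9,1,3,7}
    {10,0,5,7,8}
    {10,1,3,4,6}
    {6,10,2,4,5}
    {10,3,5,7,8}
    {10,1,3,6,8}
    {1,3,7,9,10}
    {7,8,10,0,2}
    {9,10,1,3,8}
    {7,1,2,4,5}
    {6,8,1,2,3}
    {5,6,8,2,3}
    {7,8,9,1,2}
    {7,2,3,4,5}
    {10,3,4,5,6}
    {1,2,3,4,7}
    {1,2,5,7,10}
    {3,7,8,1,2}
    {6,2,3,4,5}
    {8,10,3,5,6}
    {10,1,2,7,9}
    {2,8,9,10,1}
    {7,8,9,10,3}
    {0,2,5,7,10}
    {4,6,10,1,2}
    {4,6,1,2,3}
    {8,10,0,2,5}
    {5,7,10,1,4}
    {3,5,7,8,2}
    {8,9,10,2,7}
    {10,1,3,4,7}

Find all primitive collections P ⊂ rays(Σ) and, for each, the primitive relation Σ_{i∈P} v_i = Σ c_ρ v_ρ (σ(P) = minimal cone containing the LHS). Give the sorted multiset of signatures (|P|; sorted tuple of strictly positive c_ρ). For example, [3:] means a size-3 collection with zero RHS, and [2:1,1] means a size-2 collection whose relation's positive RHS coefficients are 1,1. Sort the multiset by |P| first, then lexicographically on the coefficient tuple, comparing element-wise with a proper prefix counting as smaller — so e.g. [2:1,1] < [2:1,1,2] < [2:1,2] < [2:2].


Σ has 18 primitive collections:

  {4,8}:  v_{4} + v_{8} = v_{3}  →  sig = [2:1]
  {6,7}:  v_{6} + v_{7} = v_{8}  →  sig = [2:1]
  {0,4}:  v_{0} + v_{4} = v_{5} + v_{8}  →  sig = [2:1,1]
  {5,9}:  v_{5} + v_{9} = v_{7} + v_{10}  →  sig = [2:1,1]
  {0,1}:  v_{0} + v_{1} = v_{2} + v_{7} + v_{10}  →  sig = [2:1,1,1]
  {4,9}:  v_{4} + v_{9} = v_{1} + v_{3} + v_{7} + v_{10}  →  sig = [2:1,1,1,1]
  {0,6}:  v_{0} + v_{6} = v_{2} + v_{5} + 2·v_{8} + v_{10}  →  sig = [2:1,1,1,2]
  {6,9}:  v_{6} + v_{9} = v_{1} + 2·v_{8} + v_{10}  →  sig = [2:1,1,2]
  {0,9}:  v_{0} + v_{9} = v_{2} + 2·v_{7} + v_{8} + 2·v_{10}  →  sig = [2:1,1,2,2]
  {0,3}:  v_{0} + v_{3} = v_{5} + 2·v_{8}  →  sig = [2:1,2]
  {1,5,8}:  v_{1} + v_{5} + v_{8} = 0  →  sig = [3:]
  {1,3,5}:  v_{1} + v_{3} + v_{5} = v_{4}  →  sig = [3:1]
  {2,3,10}:  v_{2} + v_{3} + v_{10} = v_{6}  →  sig = [3:1]
  {1,5,6}:  v_{1} + v_{5} + v_{6} = v_{2} + v_{4} + v_{10}  →  sig = [3:1,1,1]
  {2,3,9}:  v_{2} + v_{3} + v_{9} = v_{1} + 2·v_{8}  →  sig = [3:1,2]
  {2,4,7,10}:  v_{2} + v_{4} + v_{7} + v_{10} = 0  →  sig = [4:]
  {1,7,8,10}:  v_{1} + v_{7} + v_{8} + v_{10} = v_{9}  →  sig = [4:1]
  {2,5,7,8,10}:  v_{2} + v_{5} + v_{7} + v_{8} + v_{10} = v_{0}  →  sig = [5:1]

so the primitive-relation signature multiset is
{ [2:1] ×2,  [2:1,1] ×2,  [2:1,1,1],  [2:1,1,1,1],  [2:1,1,1,2],  [2:1,1,2],  [2:1,1,2,2],  [2:1,2],  [3:],  [3:1] ×2,  [3:1,1,1],  [3:1,2],  [4:],  [4:1],  [5:1] }


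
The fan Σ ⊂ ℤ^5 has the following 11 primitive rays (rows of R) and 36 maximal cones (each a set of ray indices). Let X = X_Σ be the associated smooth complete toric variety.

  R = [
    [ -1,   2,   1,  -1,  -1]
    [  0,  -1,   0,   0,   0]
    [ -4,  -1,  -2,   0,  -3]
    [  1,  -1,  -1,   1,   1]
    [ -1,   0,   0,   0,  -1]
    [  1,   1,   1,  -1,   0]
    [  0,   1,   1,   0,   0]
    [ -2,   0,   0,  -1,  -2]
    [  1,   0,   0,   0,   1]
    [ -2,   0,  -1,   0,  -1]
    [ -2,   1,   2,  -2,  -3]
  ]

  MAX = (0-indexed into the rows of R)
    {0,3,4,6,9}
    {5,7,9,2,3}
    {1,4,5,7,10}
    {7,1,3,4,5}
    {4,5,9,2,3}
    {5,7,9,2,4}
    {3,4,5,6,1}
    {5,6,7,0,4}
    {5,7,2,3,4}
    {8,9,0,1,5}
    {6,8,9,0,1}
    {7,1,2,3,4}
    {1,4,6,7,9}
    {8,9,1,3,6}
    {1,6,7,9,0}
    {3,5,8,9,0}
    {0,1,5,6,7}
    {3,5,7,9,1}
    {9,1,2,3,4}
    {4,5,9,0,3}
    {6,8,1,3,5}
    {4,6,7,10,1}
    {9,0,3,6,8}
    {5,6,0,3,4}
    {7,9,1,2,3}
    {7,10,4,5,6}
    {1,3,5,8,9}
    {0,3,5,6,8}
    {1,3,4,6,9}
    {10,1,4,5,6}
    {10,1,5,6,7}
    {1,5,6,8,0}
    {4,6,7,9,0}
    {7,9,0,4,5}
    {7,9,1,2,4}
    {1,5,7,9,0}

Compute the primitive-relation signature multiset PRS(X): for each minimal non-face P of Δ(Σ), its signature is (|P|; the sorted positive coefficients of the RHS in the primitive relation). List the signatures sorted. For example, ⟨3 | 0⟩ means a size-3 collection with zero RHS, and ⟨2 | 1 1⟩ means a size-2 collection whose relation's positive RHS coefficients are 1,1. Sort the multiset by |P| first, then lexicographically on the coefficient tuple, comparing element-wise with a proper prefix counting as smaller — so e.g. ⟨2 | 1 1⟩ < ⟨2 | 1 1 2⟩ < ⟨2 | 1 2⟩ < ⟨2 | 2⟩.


Δ(Σ) — 11 vertices, 19 min non-faces:

  P={4,8}:  v_{4} + v_{8} = 0  →  sig = ⟨2 | 0⟩
  P={2,8}:  v_{2} + v_{8} = v_{3} + v_{7} + v_{9}  →  sig = ⟨2 | 1 1 1⟩
  P={7,8}:  v_{7} + v_{8} = v_{1} + v_{5} + v_{9}  →  sig = ⟨2 | 1 1 1⟩
  P={8,10}:  v_{8} + v_{10} = v_{1} + v_{5} + v_{6} + v_{7}  →  sig = ⟨2 | 1 1 1 1⟩
  P={3,10}:  v_{3} + v_{10} = v_{1} + 2·v_{4} + v_{5}  →  sig = ⟨2 | 1 1 2⟩
  P={2,6}:  v_{2} + v_{6} = 2·v_{4} + v_{9}  →  sig = ⟨2 | 1 2⟩
  P={9,10}:  v_{9} + v_{10} = v_{6} + 2·v_{7}  →  sig = ⟨2 | 1 2⟩
  P={0,2}:  v_{0} + v_{2} = 2·v_{4} + v_{5} + 2·v_{9}  →  sig = ⟨2 | 1 2 2⟩
  P={0,10}:  v_{0} + v_{10} = v_{5} + 2·v_{6} + 2·v_{7}  →  sig = ⟨2 | 1 2 2⟩
  P={2,10}:  v_{2} + v_{10} = 2·v_{4} + 2·v_{7}  →  sig = ⟨2 | 2 2⟩
  P={0,1,3}:  v_{0} + v_{1} + v_{3} = 0  →  sig = ⟨3 | 0⟩
  P={3,6,7}:  v_{3} + v_{6} + v_{7} = v_{4}  →  sig = ⟨3 | 1⟩
  P={5,6,9}:  v_{5} + v_{6} + v_{9} = v_{0}  →  sig = ⟨3 | 1⟩
  P={0,1,4}:  v_{0} + v_{1} + v_{4} = v_{6} + v_{7}  →  sig = ⟨3 | 1 1⟩
  P={0,3,7}:  v_{0} + v_{3} + v_{7} = v_{4} + v_{5} + v_{9}  →  sig = ⟨3 | 1 1 1⟩
  P={1,2,5}:  v_{1} + v_{2} + v_{5} = v_{3} + 2·v_{7}  →  sig = ⟨3 | 1 2⟩
  P={1,4,5,9}:  v_{1} + v_{4} + v_{5} + v_{9} = v_{7}  →  sig = ⟨4 | 1⟩
  P={3,4,7,9}:  v_{3} + v_{4} + v_{7} + v_{9} = v_{2}  →  sig = ⟨4 | 1⟩
  P={1,4,5,6,7}:  v_{1} + v_{4} + v_{5} + v_{6} + v_{7} = v_{10}  →  sig = ⟨5 | 1⟩

Sorted signature multiset PRS(X):
    |P|=2: 10 collections, coeffs (), (1,1,1), (1,1,1), (1,1,1,1), (1,1,2), (1,2), (1,2), (1,2,2), (1,2,2), (2,2)
    |P|=3: 6 collections, coeffs (), (1), (1), (1,1), (1,1,1), (1,2)
    |P|=4: 2 collections, coeffs (1), (1)
    |P|=5: 1 collection, coeffs (1)


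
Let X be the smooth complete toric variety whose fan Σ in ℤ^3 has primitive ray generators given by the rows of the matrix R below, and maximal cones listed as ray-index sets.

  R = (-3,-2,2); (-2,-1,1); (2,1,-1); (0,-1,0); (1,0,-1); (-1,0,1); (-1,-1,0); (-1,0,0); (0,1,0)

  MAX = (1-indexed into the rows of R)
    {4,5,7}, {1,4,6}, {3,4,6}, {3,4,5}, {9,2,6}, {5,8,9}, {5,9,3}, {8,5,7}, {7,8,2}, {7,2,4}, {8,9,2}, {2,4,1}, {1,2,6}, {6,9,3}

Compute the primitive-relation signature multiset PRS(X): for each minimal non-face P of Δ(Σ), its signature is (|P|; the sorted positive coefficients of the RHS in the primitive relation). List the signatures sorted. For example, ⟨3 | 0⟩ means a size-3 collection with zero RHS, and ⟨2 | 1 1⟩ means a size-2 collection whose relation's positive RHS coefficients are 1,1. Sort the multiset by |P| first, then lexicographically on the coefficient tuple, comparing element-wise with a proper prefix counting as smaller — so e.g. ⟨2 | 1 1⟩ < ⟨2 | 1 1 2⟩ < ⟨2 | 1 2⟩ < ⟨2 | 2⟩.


Σ has 16 primitive collections:

  • {2,3}:  v_{2} + v_{3} = 0 — sig = ⟨2 | 0⟩
  • {4,9}:  v_{4} + v_{9} = 0 — sig = ⟨2 | 0⟩
  • {5,6}:  v_{5} + v_{6} = 0 — sig = ⟨2 | 0⟩
  • {2,5}:  v_{2} + v_{5} = v_{7} — sig = ⟨2 | 1⟩
  • {3,7}:  v_{3} + v_{7} = v_{5} — sig = ⟨2 | 1⟩
  • {4,8}:  v_{4} + v_{8} = v_{7} — sig = ⟨2 | 1⟩
  • {6,7}:  v_{6} + v_{7} = v_{2} — sig = ⟨2 | 1⟩
  • {7,9}:  v_{7} + v_{9} = v_{8} — sig = ⟨2 | 1⟩
  • {1,3}:  v_{1} + v_{3} = v_{4} + v_{6} — sig = ⟨2 | 1 1⟩
  • {1,5}:  v_{1} + v_{5} = v_{2} + v_{4} — sig = ⟨2 | 1 1⟩
  • {1,9}:  v_{1} + v_{9} = v_{2} + v_{6} — sig = ⟨2 | 1 1⟩
  • {3,8}:  v_{3} + v_{8} = v_{5} + v_{9} — sig = ⟨2 | 1 1⟩
  • {6,8}:  v_{6} + v_{8} = v_{2} + v_{9} — sig = ⟨2 | 1 1⟩
  • {1,7}:  v_{1} + v_{7} = 2·v_{2} + v_{4} — sig = ⟨2 | 1 2⟩
  • {1,8}:  v_{1} + v_{8} = 2·v_{2} — sig = ⟨2 | 2⟩
  • {2,4,6}:  v_{2} + v_{4} + v_{6} = v_{1} — sig = ⟨3 | 1⟩

Hence PRS(X_Σ) =
    ⟨2 | 0⟩
    ⟨2 | 0⟩
    ⟨2 | 0⟩
    ⟨2 | 1⟩
    ⟨2 | 1⟩
    ⟨2 | 1⟩
    ⟨2 | 1⟩
    ⟨2 | 1⟩
    ⟨2 | 1 1⟩
    ⟨2 | 1 1⟩
    ⟨2 | 1 1⟩
    ⟨2 | 1 1⟩
    ⟨2 | 1 1⟩
    ⟨2 | 1 2⟩
    ⟨2 | 2⟩
    ⟨3 | 1⟩


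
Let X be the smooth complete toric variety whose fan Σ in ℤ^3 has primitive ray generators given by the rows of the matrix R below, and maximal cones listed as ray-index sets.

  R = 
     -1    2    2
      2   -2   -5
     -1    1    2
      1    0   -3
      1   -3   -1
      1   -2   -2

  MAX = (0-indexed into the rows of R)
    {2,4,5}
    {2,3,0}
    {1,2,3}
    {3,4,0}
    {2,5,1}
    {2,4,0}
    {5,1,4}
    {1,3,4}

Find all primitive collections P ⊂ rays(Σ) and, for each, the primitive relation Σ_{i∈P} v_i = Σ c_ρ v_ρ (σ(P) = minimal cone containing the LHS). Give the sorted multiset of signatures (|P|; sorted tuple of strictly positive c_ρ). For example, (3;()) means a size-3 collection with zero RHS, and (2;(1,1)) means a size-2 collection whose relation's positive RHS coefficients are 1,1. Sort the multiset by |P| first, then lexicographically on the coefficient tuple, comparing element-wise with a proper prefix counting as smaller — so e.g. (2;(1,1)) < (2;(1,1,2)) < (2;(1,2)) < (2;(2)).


Primitive collections (5):

  P={0,5}:  v_{0} + v_{5} = 0  ⇒ sig = (2;())
  P={0,1}:  v_{0} + v_{1} = v_{3}  ⇒ sig = (2;(1))
  P={3,5}:  v_{3} + v_{5} = v_{1}  ⇒ sig = (2;(1))
  P={2,3,4}:  v_{2} + v_{3} + v_{4} = v_{5}  ⇒ sig = (3;(1))
  P={1,2,4}:  v_{1} + v_{2} + v_{4} = 2·v_{5}  ⇒ sig = (3;(2))

so the primitive-relation signature multiset is
    (2;())
    (2;(1))
    (2;(1))
    (3;(1))
    (3;(2))


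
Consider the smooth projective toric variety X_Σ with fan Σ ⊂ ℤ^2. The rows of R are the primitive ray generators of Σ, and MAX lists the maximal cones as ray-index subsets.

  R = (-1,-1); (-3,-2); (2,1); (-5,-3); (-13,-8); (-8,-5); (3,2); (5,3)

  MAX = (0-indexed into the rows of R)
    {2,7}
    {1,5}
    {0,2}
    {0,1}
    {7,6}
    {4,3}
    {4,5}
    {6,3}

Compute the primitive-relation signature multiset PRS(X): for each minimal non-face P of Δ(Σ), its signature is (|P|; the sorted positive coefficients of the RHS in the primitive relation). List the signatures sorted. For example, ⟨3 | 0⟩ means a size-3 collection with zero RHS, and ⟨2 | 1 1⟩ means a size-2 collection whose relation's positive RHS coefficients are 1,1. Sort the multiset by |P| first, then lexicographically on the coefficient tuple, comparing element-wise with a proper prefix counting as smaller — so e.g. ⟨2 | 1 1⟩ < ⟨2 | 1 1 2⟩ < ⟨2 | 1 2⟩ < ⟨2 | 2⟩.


|primitive collections| = 20. Relations:

  P = {1,6}:  v_{1} + v_{6} = 0  so sig = ⟨2 | 0⟩
  P = {3,7}:  v_{3} + v_{7} = 0  so sig = ⟨2 | 0⟩
  P = {0,6}:  v_{0} + v_{6} = v_{2}  so sig = ⟨2 | 1⟩
  P = {1,2}:  v_{1} + v_{2} = v_{0}  so sig = ⟨2 | 1⟩
  P = {1,3}:  v_{1} + v_{3} = v_{5}  so sig = ⟨2 | 1⟩
  P = {1,7}:  v_{1} + v_{7} = v_{2}  so sig = ⟨2 | 1⟩
  P = {2,3}:  v_{2} + v_{3} = v_{1}  so sig = ⟨2 | 1⟩
  P = {2,6}:  v_{2} + v_{6} = v_{7}  so sig = ⟨2 | 1⟩
  P = {3,5}:  v_{3} + v_{5} = v_{4}  so sig = ⟨2 | 1⟩
  P = {4,7}:  v_{4} + v_{7} = v_{5}  so sig = ⟨2 | 1⟩
  P = {5,6}:  v_{5} + v_{6} = v_{3}  so sig = ⟨2 | 1⟩
  P = {5,7}:  v_{5} + v_{7} = v_{1}  so sig = ⟨2 | 1⟩
  P = {2,4}:  v_{2} + v_{4} = v_{1} + v_{5}  so sig = ⟨2 | 1 1⟩
  P = {0,4}:  v_{0} + v_{4} = 2·v_{1} + v_{5}  so sig = ⟨2 | 1 2⟩
  P = {0,3}:  v_{0} + v_{3} = 2·v_{1}  so sig = ⟨2 | 2⟩
  P = {0,7}:  v_{0} + v_{7} = 2·v_{2}  so sig = ⟨2 | 2⟩
  P = {1,4}:  v_{1} + v_{4} = 2·v_{5}  so sig = ⟨2 | 2⟩
  P = {2,5}:  v_{2} + v_{5} = 2·v_{1}  so sig = ⟨2 | 2⟩
  P = {4,6}:  v_{4} + v_{6} = 2·v_{3}  so sig = ⟨2 | 2⟩
  P = {0,5}:  v_{0} + v_{5} = 3·v_{1}  so sig = ⟨2 | 3⟩

Signatures (|P|; sorted positive RHS coefficients), sorted:
    |P|=2: 20 collections, coeffs (), (), (1), (1), (1), (1), (1), (1), (1), (1), (1), (1), (1,1), (1,2), (2), (2), (2), (2), (2), (3)


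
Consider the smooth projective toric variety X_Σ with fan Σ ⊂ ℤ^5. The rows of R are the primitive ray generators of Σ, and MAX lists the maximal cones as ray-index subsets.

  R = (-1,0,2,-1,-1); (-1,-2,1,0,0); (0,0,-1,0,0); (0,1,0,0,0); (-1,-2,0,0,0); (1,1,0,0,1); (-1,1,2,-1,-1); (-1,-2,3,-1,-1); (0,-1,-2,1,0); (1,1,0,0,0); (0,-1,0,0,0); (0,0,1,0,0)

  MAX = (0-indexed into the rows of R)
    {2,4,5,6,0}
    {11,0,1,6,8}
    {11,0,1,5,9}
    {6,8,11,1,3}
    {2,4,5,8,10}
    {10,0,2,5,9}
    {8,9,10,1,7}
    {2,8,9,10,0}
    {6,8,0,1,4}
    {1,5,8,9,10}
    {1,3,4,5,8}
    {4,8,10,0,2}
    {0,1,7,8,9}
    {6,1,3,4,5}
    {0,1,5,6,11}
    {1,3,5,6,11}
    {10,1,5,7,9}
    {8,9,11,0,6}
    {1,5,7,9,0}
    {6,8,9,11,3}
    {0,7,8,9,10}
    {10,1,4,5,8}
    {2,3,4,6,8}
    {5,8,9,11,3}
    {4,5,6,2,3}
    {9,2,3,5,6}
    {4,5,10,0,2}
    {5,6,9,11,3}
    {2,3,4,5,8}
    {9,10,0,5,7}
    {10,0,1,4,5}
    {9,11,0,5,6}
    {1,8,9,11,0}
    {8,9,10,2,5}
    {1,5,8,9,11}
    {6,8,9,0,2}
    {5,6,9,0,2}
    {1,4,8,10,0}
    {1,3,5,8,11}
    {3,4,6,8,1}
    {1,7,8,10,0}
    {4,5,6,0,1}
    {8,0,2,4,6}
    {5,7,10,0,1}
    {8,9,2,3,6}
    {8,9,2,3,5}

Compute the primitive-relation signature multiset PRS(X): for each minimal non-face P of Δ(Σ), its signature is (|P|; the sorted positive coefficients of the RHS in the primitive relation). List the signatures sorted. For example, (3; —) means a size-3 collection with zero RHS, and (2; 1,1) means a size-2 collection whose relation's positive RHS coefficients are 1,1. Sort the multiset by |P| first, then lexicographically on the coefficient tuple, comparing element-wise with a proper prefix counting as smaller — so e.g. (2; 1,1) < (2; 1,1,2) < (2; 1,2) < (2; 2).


The 19 primitive collections of Σ (r=12, n=5):

  {2,11}:  v_{2} + v_{11} = 0 ; sig = (2; —)
  {3,10}:  v_{3} + v_{10} = 0 ; sig = (2; —)
  {0,3}:  v_{0} + v_{3} = v_{6} ; sig = (2; 1)
  {1,2}:  v_{1} + v_{2} = v_{4} ; sig = (2; 1)
  {4,9}:  v_{4} + v_{9} = v_{10} ; sig = (2; 1)
  {4,11}:  v_{4} + v_{11} = v_{1} ; sig = (2; 1)
  {6,10}:  v_{6} + v_{10} = v_{0} ; sig = (2; 1)
  {10,11}:  v_{10} + v_{11} = v_{1} + v_{9} ; sig = (2; 1,1)
  {3,7}:  v_{3} + v_{7} = v_{0} + v_{1} + v_{9} ; sig = (2; 1,1,1)
  {4,7}:  v_{4} + v_{7} = v_{0} + v_{1} + 2·v_{10} ; sig = (2; 1,1,2)
  {6,7}:  v_{6} + v_{7} = 2·v_{0} + v_{1} + v_{9} ; sig = (2; 1,1,2)
  {2,7}:  v_{2} + v_{7} = v_{0} + 2·v_{10} ; sig = (2; 1,2)
  {7,11}:  v_{7} + v_{11} = v_{0} + 2·v_{1} + 2·v_{9} ; sig = (2; 1,2,2)
  {0,5,8}:  v_{0} + v_{5} + v_{8} = 0 ; sig = (3; —)
  {1,3,9}:  v_{1} + v_{3} + v_{9} = v_{11} ; sig = (3; 1)
  {5,6,8}:  v_{5} + v_{6} + v_{8} = v_{3} ; sig = (3; 1)
  {1,6,9}:  v_{1} + v_{6} + v_{9} = v_{0} + v_{11} ; sig = (3; 1,1)
  {5,7,8}:  v_{5} + v_{7} + v_{8} = v_{1} + v_{9} + v_{10} ; sig = (3; 1,1,1)
  {0,1,9,10}:  v_{0} + v_{1} + v_{9} + v_{10} = v_{7} ; sig = (4; 1)

Hence PRS(X_Σ) =
{ (2; —) ×2,  (2; 1) ×5,  (2; 1,1),  (2; 1,1,1),  (2; 1,1,2) ×2,  (2; 1,2),  (2; 1,2,2),  (3; —),  (3; 1) ×2,  (3; 1,1),  (3; 1,1,1),  (4; 1) }


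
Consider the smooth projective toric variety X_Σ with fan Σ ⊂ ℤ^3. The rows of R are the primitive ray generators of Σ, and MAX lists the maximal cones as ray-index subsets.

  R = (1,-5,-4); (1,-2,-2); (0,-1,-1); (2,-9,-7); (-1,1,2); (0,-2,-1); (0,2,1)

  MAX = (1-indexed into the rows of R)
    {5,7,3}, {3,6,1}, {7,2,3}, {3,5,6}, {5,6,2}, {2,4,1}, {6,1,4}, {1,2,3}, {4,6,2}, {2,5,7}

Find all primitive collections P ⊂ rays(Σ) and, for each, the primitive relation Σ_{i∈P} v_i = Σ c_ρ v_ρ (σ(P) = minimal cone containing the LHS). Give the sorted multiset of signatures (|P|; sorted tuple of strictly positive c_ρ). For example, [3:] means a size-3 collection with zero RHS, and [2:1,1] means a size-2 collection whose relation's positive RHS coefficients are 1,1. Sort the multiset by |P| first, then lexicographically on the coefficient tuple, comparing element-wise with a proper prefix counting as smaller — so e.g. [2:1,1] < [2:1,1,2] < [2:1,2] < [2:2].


9 collections generate NE(X_Σ); each relation:

  P = {6,7}:  v_{6} + v_{7} = 0  →  sig = [2:]
  P = {1,7}:  v_{1} + v_{7} = v_{2} + v_{3}  →  sig = [2:1,1]
  P = {4,7}:  v_{4} + v_{7} = v_{1} + v_{2}  →  sig = [2:1,1]
  P = {4,5}:  v_{4} + v_{5} = v_{2} + 3·v_{6}  →  sig = [2:1,3]
  P = {1,5}:  v_{1} + v_{5} = 2·v_{6}  →  sig = [2:2]
  P = {3,4}:  v_{3} + v_{4} = 2·v_{1}  →  sig = [2:2]
  P = {1,2,6}:  v_{1} + v_{2} + v_{6} = v_{4}  →  sig = [3:1]
  P = {2,3,5}:  v_{2} + v_{3} + v_{5} = v_{6}  →  sig = [3:1]
  P = {2,3,6}:  v_{2} + v_{3} + v_{6} = v_{1}  →  sig = [3:1]

Sorted signature multiset PRS(X):
[[2:], [2:1,1], [2:1,1], [2:1,3], [2:2], [2:2], [3:1], [3:1], [3:1]]


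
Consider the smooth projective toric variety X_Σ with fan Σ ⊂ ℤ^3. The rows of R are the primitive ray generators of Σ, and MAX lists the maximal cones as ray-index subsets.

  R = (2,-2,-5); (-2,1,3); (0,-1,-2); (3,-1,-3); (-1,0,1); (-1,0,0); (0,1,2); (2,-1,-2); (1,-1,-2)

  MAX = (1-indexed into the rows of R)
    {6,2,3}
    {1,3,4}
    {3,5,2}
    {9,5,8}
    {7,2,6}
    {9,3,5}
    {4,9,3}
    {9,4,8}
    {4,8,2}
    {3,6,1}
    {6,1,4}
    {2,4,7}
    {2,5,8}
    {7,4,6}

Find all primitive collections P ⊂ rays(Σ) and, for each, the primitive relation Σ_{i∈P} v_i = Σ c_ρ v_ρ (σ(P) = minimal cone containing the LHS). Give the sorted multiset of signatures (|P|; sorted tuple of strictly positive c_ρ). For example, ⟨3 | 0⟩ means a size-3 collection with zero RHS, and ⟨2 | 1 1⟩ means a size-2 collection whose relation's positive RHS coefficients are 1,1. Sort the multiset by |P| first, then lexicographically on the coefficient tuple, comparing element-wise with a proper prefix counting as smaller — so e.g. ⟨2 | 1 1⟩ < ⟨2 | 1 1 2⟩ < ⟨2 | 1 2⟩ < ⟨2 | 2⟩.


The 18 primitive collections of Σ (r=9, n=3):

  {3,7}:  v_{3} + v_{7} = 0 ; sig = ⟨2 | 0⟩
  {1,2}:  v_{1} + v_{2} = v_{3} ; sig = ⟨2 | 1⟩
  {2,9}:  v_{2} + v_{9} = v_{5} ; sig = ⟨2 | 1⟩
  {4,5}:  v_{4} + v_{5} = v_{8} ; sig = ⟨2 | 1⟩
  {6,8}:  v_{6} + v_{8} = v_{9} ; sig = ⟨2 | 1⟩
  {6,9}:  v_{6} + v_{9} = v_{3} ; sig = ⟨2 | 1⟩
  {1,5}:  v_{1} + v_{5} = v_{3} + v_{9} ; sig = ⟨2 | 1 1⟩
  {1,7}:  v_{1} + v_{7} = v_{4} + v_{6} ; sig = ⟨2 | 1 1⟩
  {5,6}:  v_{5} + v_{6} = v_{2} + v_{3} ; sig = ⟨2 | 1 1⟩
  {7,9}:  v_{7} + v_{9} = v_{2} + v_{4} ; sig = ⟨2 | 1 1⟩
  {1,8}:  v_{1} + v_{8} = v_{3} + v_{4} + v_{9} ; sig = ⟨2 | 1 1 1⟩
  {1,9}:  v_{1} + v_{9} = 2·v_{3} + v_{4} ; sig = ⟨2 | 1 2⟩
  {5,7}:  v_{5} + v_{7} = 2·v_{2} + v_{4} ; sig = ⟨2 | 1 2⟩
  {3,8}:  v_{3} + v_{8} = 2·v_{9} ; sig = ⟨2 | 2⟩
  {7,8}:  v_{7} + v_{8} = 2·v_{2} + 2·v_{4} ; sig = ⟨2 | 2 2⟩
  {2,4,6}:  v_{2} + v_{4} + v_{6} = 0 ; sig = ⟨3 | 0⟩
  {2,3,4}:  v_{2} + v_{3} + v_{4} = v_{9} ; sig = ⟨3 | 1⟩
  {3,4,6}:  v_{3} + v_{4} + v_{6} = v_{1} ; sig = ⟨3 | 1⟩

Hence PRS(X_Σ) =
{ ⟨2 | 0⟩,  ⟨2 | 1⟩ ×5,  ⟨2 | 1 1⟩ ×4,  ⟨2 | 1 1 1⟩,  ⟨2 | 1 2⟩ ×2,  ⟨2 | 2⟩,  ⟨2 | 2 2⟩,  ⟨3 | 0⟩,  ⟨3 | 1⟩ ×2 }


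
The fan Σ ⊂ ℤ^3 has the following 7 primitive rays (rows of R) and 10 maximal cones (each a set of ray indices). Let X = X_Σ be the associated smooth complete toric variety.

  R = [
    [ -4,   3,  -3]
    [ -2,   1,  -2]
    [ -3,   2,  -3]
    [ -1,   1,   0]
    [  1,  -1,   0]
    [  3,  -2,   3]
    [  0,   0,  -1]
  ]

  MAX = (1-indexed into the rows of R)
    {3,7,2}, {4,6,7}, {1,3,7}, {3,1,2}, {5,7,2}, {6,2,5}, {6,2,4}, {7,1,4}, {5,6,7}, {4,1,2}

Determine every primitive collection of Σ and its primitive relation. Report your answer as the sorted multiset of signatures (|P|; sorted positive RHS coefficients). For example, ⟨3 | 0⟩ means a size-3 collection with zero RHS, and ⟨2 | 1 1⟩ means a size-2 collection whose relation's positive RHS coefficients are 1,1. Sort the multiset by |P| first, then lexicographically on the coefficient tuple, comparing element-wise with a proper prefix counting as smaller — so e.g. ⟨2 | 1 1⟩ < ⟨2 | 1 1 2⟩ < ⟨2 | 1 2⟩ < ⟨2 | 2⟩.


Δ(Σ) — 7 vertices, 9 min non-faces:

  {3,6}:  v_{3} + v_{6} = 0  →  sig = ⟨2 | 0⟩
  {4,5}:  v_{4} + v_{5} = 0  →  sig = ⟨2 | 0⟩
  {1,5}:  v_{1} + v_{5} = v_{3}  →  sig = ⟨2 | 1⟩
  {1,6}:  v_{1} + v_{6} = v_{4}  →  sig = ⟨2 | 1⟩
  {3,4}:  v_{3} + v_{4} = v_{1}  →  sig = ⟨2 | 1⟩
  {3,5}:  v_{3} + v_{5} = v_{2} + v_{7}  →  sig = ⟨2 | 1 1⟩
  {2,4,7}:  v_{2} + v_{4} + v_{7} = v_{3}  →  sig = ⟨3 | 1⟩
  {2,6,7}:  v_{2} + v_{6} + v_{7} = v_{5}  →  sig = ⟨3 | 1⟩
  {1,2,7}:  v_{1} + v_{2} + v_{7} = 2·v_{3}  →  sig = ⟨3 | 2⟩

Hence PRS(X_Σ) =
    |P|=2: 6 collections, coeffs (), (), (1), (1), (1), (1,1)
    |P|=3: 3 collections, coeffs (1), (1), (2)


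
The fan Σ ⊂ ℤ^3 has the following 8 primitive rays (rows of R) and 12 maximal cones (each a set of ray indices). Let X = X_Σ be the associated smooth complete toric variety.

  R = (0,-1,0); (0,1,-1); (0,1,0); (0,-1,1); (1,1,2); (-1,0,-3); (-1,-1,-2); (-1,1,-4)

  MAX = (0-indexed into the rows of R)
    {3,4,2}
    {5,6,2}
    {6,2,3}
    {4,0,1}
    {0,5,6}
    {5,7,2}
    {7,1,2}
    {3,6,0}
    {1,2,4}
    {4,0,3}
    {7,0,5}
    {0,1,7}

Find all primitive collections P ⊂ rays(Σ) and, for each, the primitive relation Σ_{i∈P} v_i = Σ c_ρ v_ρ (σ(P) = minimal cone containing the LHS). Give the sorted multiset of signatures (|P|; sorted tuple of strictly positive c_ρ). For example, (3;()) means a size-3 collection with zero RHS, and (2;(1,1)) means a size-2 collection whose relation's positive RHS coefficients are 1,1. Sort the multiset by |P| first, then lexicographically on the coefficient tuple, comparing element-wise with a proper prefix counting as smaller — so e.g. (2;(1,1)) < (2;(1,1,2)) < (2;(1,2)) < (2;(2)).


|primitive collections| = 10. Relations:

  • {0,2}:  v_{0} + v_{2} = 0  so sig = (2;())
  • {1,3}:  v_{1} + v_{3} = 0  so sig = (2;())
  • {4,6}:  v_{4} + v_{6} = 0  so sig = (2;())
  • {1,5}:  v_{1} + v_{5} = v_{7}  so sig = (2;(1))
  • {1,6}:  v_{1} + v_{6} = v_{5}  so sig = (2;(1))
  • {3,5}:  v_{3} + v_{5} = v_{6}  so sig = (2;(1))
  • {3,7}:  v_{3} + v_{7} = v_{5}  so sig = (2;(1))
  • {4,5}:  v_{4} + v_{5} = v_{1}  so sig = (2;(1))
  • {4,7}:  v_{4} + v_{7} = 2·v_{1}  so sig = (2;(2))
  • {6,7}:  v_{6} + v_{7} = 2·v_{5}  so sig = (2;(2))

Signatures (|P|; sorted positive RHS coefficients), sorted:
{ (2;()) ×3,  (2;(1)) ×5,  (2;(2)) ×2 }


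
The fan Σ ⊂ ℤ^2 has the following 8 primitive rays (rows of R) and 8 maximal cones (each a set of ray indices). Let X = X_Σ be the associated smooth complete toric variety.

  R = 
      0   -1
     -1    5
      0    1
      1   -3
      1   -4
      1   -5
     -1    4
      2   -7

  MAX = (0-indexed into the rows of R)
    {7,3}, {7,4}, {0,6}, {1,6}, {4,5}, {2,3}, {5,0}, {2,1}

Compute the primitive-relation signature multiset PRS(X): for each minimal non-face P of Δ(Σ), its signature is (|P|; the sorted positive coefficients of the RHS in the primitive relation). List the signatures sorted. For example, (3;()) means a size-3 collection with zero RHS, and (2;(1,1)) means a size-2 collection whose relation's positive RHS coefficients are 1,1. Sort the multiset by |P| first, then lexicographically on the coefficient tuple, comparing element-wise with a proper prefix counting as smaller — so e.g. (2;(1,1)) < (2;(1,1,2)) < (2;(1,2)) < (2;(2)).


Minimal non-faces — 20 found among 8 rays, 8 max cones:

  P={0,2}:  v_{0} + v_{2} = 0 ; sig = (2;())
  P={1,5}:  v_{1} + v_{5} = 0 ; sig = (2;())
  P={4,6}:  v_{4} + v_{6} = 0 ; sig = (2;())
  P={0,1}:  v_{0} + v_{1} = v_{6} ; sig = (2;(1))
  P={0,3}:  v_{0} + v_{3} = v_{4} ; sig = (2;(1))
  P={0,4}:  v_{0} + v_{4} = v_{5} ; sig = (2;(1))
  P={1,4}:  v_{1} + v_{4} = v_{2} ; sig = (2;(1))
  P={2,4}:  v_{2} + v_{4} = v_{3} ; sig = (2;(1))
  P={2,5}:  v_{2} + v_{5} = v_{4} ; sig = (2;(1))
  P={2,6}:  v_{2} + v_{6} = v_{1} ; sig = (2;(1))
  P={3,4}:  v_{3} + v_{4} = v_{7} ; sig = (2;(1))
  P={3,6}:  v_{3} + v_{6} = v_{2} ; sig = (2;(1))
  P={5,6}:  v_{5} + v_{6} = v_{0} ; sig = (2;(1))
  P={6,7}:  v_{6} + v_{7} = v_{3} ; sig = (2;(1))
  P={1,7}:  v_{1} + v_{7} = v_{2} + v_{3} ; sig = (2;(1,1))
  P={0,7}:  v_{0} + v_{7} = 2·v_{4} ; sig = (2;(2))
  P={1,3}:  v_{1} + v_{3} = 2·v_{2} ; sig = (2;(2))
  P={2,7}:  v_{2} + v_{7} = 2·v_{3} ; sig = (2;(2))
  P={3,5}:  v_{3} + v_{5} = 2·v_{4} ; sig = (2;(2))
  P={5,7}:  v_{5} + v_{7} = 3·v_{4} ; sig = (2;(3))

Sorted signature multiset PRS(X):
    |P|=2: 20 collections, coeffs (), (), (), (1), (1), (1), (1), (1), (1), (1), (1), (1), (1), (1), (1,1), (2), (2), (2), (2), (3)


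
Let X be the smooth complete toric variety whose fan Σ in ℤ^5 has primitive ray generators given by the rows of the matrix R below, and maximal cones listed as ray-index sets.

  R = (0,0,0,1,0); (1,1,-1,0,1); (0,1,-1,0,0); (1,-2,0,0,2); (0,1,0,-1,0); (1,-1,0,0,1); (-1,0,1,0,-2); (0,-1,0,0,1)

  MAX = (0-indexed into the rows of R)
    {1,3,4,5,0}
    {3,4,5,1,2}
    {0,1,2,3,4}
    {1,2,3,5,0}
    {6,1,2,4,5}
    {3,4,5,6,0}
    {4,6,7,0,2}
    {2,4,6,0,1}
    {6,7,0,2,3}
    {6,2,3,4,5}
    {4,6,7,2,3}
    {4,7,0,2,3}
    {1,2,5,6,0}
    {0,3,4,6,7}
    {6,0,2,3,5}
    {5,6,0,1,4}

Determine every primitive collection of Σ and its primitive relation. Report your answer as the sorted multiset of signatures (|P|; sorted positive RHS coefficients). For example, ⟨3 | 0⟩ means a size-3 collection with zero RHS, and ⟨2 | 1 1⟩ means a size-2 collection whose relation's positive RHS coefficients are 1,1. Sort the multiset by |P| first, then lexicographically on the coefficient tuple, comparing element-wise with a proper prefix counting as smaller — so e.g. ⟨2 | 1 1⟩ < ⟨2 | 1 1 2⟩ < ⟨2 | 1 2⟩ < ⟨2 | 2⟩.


Δ(Σ) — 8 vertices, 5 min non-faces:

  P = {5,7}:  v_{5} + v_{7} = v_{3} ; sig = ⟨2 | 1⟩
  P = {1,7}:  v_{1} + v_{7} = v_{0} + v_{2} + v_{3} + v_{4} ; sig = ⟨2 | 1 1 1 1⟩
  P = {1,3,6}:  v_{1} + v_{3} + v_{6} = v_{5} ; sig = ⟨3 | 1⟩
  P = {0,2,4,5}:  v_{0} + v_{2} + v_{4} + v_{5} = v_{1} ; sig = ⟨4 | 1⟩
  P = {0,2,3,4,6}:  v_{0} + v_{2} + v_{3} + v_{4} + v_{6} = 0 ; sig = ⟨5 | 0⟩

Sorted signature multiset PRS(X):
    ⟨2 | 1⟩
    ⟨2 | 1 1 1 1⟩
    ⟨3 | 1⟩
    ⟨4 | 1⟩
    ⟨5 | 0⟩


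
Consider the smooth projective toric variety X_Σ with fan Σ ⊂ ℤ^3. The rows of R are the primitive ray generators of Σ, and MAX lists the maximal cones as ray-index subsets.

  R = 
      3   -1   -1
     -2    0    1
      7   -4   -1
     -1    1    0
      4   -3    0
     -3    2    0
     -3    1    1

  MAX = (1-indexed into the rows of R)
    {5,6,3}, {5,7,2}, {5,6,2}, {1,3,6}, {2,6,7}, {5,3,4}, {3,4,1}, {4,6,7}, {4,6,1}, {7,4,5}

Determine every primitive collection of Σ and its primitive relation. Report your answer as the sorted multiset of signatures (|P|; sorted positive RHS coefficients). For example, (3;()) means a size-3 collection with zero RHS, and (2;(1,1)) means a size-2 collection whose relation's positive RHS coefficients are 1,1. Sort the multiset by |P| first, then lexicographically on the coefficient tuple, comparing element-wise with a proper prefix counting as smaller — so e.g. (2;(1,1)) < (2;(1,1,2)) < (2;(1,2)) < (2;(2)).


Primitive collections (9):

  P = {1,7}:  v_{1} + v_{7} = 0 ; sig = (2;())
  P = {1,5}:  v_{1} + v_{5} = v_{3} ; sig = (2;(1))
  P = {2,4}:  v_{2} + v_{4} = v_{7} ; sig = (2;(1))
  P = {3,7}:  v_{3} + v_{7} = v_{5} ; sig = (2;(1))
  P = {1,2}:  v_{1} + v_{2} = v_{5} + v_{6} ; sig = (2;(1,1))
  P = {2,3}:  v_{2} + v_{3} = 2·v_{5} + v_{6} ; sig = (2;(1,2))
  P = {4,5,6}:  v_{4} + v_{5} + v_{6} = 0 ; sig = (3;())
  P = {3,4,6}:  v_{3} + v_{4} + v_{6} = v_{1} ; sig = (3;(1))
  P = {5,6,7}:  v_{5} + v_{6} + v_{7} = v_{2} ; sig = (3;(1))

Hence PRS(X_Σ) =
    |P|=2: 6 collections, coeffs (), (1), (1), (1), (1,1), (1,2)
    |P|=3: 3 collections, coeffs (), (1), (1)


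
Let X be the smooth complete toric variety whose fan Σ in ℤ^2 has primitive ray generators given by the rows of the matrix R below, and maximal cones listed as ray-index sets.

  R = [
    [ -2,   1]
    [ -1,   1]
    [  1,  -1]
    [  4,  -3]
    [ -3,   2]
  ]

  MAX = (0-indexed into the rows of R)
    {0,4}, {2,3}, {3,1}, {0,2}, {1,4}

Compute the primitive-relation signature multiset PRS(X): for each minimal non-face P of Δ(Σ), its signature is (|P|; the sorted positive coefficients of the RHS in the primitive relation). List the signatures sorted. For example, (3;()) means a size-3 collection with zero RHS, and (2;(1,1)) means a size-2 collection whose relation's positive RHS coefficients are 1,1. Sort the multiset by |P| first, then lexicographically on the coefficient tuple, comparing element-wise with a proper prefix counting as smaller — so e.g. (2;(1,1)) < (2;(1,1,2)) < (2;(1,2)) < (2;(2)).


Primitive collections (5):

  • {1,2}:  v_{1} + v_{2} = 0 — sig = (2;())
  • {0,1}:  v_{0} + v_{1} = v_{4} — sig = (2;(1))
  • {2,4}:  v_{2} + v_{4} = v_{0} — sig = (2;(1))
  • {3,4}:  v_{3} + v_{4} = v_{2} — sig = (2;(1))
  • {0,3}:  v_{0} + v_{3} = 2·v_{2} — sig = (2;(2))

Sorted signature multiset PRS(X):
{ (2;()),  (2;(1)) ×3,  (2;(2)) }


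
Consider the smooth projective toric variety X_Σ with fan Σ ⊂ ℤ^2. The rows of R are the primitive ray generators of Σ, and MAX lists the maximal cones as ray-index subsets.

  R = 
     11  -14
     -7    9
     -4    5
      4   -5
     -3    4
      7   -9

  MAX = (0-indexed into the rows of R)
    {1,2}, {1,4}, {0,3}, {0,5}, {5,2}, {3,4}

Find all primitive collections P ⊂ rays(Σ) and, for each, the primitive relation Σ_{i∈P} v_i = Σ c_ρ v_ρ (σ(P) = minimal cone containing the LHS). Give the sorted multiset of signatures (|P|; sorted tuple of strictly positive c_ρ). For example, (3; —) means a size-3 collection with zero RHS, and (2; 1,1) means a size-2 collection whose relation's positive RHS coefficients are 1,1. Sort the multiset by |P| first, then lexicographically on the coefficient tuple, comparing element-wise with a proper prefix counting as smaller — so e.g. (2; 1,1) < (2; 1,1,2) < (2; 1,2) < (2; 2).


9 collections generate NE(X_Σ); each relation:

  {1,5}:  v_{1} + v_{5} = 0  ⟹  sig = (2; —)
  {2,3}:  v_{2} + v_{3} = 0  ⟹  sig = (2; —)
  {0,1}:  v_{0} + v_{1} = v_{3}  ⟹  sig = (2; 1)
  {0,2}:  v_{0} + v_{2} = v_{5}  ⟹  sig = (2; 1)
  {1,3}:  v_{1} + v_{3} = v_{4}  ⟹  sig = (2; 1)
  {2,4}:  v_{2} + v_{4} = v_{1}  ⟹  sig = (2; 1)
  {3,5}:  v_{3} + v_{5} = v_{0}  ⟹  sig = (2; 1)
  {4,5}:  v_{4} + v_{5} = v_{3}  ⟹  sig = (2; 1)
  {0,4}:  v_{0} + v_{4} = 2·v_{3}  ⟹  sig = (2; 2)

Signatures (|P|; sorted positive RHS coefficients), sorted:
    (2; —)
    (2; —)
    (2; 1)
    (2; 1)
    (2; 1)
    (2; 1)
    (2; 1)
    (2; 1)
    (2; 2)


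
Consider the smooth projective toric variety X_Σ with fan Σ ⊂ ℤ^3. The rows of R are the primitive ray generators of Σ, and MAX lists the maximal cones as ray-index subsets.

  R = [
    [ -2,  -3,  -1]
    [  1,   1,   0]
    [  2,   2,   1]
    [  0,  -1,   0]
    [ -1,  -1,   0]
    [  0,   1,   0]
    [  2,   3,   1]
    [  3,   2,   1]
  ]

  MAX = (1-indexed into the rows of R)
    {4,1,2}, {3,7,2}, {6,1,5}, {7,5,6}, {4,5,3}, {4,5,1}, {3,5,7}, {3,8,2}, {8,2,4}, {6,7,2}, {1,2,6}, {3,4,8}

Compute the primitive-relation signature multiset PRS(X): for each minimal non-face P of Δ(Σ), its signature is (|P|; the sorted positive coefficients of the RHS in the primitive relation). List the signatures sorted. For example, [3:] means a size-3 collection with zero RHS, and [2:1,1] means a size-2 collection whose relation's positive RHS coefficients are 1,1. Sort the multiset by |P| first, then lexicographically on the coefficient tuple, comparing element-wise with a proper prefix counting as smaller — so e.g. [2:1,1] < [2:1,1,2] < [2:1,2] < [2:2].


Δ(Σ) — 8 vertices, 11 min non-faces:

  P={1,7}:  v_{1} + v_{7} = 0  →  sig = [2:]
  P={2,5}:  v_{2} + v_{5} = 0  →  sig = [2:]
  P={4,6}:  v_{4} + v_{6} = 0  →  sig = [2:]
  P={1,3}:  v_{1} + v_{3} = v_{4}  →  sig = [2:1]
  P={3,6}:  v_{3} + v_{6} = v_{7}  →  sig = [2:1]
  P={4,7}:  v_{4} + v_{7} = v_{3}  →  sig = [2:1]
  P={5,8}:  v_{5} + v_{8} = v_{3} + v_{4}  →  sig = [2:1,1]
  P={6,8}:  v_{6} + v_{8} = v_{2} + v_{3}  →  sig = [2:1,1]
  P={1,8}:  v_{1} + v_{8} = v_{2} + 2·v_{4}  →  sig = [2:1,2]
  P={7,8}:  v_{7} + v_{8} = v_{2} + 2·v_{3}  →  sig = [2:1,2]
  P={2,3,4}:  v_{2} + v_{3} + v_{4} = v_{8}  →  sig = [3:1]

Hence PRS(X_Σ) =
    |P|=2: 10 collections, coeffs (), (), (), (1), (1), (1), (1,1), (1,1), (1,2), (1,2)
    |P|=3: 1 collection, coeffs (1)
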